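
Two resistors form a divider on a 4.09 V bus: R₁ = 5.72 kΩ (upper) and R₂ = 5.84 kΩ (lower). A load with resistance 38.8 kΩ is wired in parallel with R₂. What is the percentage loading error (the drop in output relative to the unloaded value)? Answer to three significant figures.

The divider's output (Thévenin) resistance is R₁‖R₂ = 2.890 kΩ.
Fractional drop under load = R_th/(R_th + R_L) = 2.890 / (2.890 + 38.8) = 0.06931.
So the output falls by 6.93 %.

6.93 %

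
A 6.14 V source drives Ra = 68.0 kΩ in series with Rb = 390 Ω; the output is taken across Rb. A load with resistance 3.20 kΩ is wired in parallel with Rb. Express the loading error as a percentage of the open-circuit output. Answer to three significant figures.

Unloaded V = 6.14 × 390/68390 = 0.035014 V.
Loaded: Rb‖R_L = 347.6 Ω, giving V = 6.14 × 347.6/68350 = 0.031230 V.
Drop = (0.035014 − 0.031230) / 0.035014 = 10.8 %.

10.8 %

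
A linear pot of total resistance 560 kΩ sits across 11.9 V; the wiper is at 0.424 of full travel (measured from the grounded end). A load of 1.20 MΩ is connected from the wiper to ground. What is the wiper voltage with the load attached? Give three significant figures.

The wiper splits the pot into (1−α)R = 322.6 kΩ above and αR = 237.4 kΩ below.
Lower section ‖ load = 198.2 kΩ.
V_wiper = 11.9 × 198.2/(322.6 + 198.2) = 4.53 V.

V ≈ 4.53 V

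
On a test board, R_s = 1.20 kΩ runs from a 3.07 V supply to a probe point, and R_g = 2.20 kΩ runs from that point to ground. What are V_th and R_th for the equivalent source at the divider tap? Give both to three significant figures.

V_th = 1.99 V, R_th = 776 Ω

V_th is the open-circuit tap voltage: 3.07 × 2.20/(1.20 + 2.20) = 1.99 V.
With the supply zeroed, R_s and R_g appear in parallel from the tap: R_th = R_s‖R_g = (1.20 × 2.20)/3.400 = 776 Ω.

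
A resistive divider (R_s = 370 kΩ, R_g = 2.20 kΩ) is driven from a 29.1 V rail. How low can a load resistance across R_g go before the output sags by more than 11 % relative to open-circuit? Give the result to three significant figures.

R_L(min) ≈ 17.7 kΩ

Output resistance R_th = R_s‖R_g = (370 × 2.20)/372.2 = 2.187 kΩ.
The fractional drop is R_th/(R_th + R_L); requiring this ≤ 0.110 gives R_L ≥ R_th(1/0.110 − 1) = 2.187 × 8.091 = 17.7 kΩ.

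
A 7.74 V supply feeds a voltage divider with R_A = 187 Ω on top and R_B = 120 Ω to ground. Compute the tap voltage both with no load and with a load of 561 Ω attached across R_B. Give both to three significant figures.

Unloaded: 3.03 V; loaded: 2.68 V

Open-circuit: V = 7.74 × 120/(187 + 120) = 3.03 V.
With the load, R_B becomes R_B‖R_L = 98.85 Ω, so V = 7.74 × 98.85/285.9 = 2.68 V.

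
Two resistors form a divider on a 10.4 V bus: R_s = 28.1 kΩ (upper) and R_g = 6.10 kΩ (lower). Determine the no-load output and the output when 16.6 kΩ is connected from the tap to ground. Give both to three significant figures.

Open-circuit: V = 10.4 × 6.10/(28.1 + 6.10) = 1.85 V.
With the load, R_g becomes R_g‖R_L = 4.461 kΩ, so V = 10.4 × 4.461/32.56 = 1.42 V.

Unloaded: 1.85 V; loaded: 1.42 V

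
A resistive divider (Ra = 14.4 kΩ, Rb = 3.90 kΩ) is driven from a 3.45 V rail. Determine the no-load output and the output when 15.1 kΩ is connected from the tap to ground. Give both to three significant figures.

Open-circuit: V = 3.45 × 3.90/(14.4 + 3.90) = 0.735 V.
With the load, Rb becomes Rb‖R_L = 3.099 kΩ, so V = 3.45 × 3.099/17.50 = 0.611 V.

Unloaded: 0.735 V; loaded: 0.611 V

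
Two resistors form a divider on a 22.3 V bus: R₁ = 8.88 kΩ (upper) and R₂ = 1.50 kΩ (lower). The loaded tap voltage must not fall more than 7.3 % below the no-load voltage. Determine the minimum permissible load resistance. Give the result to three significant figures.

R_L(min) ≈ 16.3 kΩ

Output resistance R_th = R₁‖R₂ = (8.88 × 1.50)/10.38 = 1.283 kΩ.
The fractional drop is R_th/(R_th + R_L); requiring this ≤ 0.0730 gives R_L ≥ R_th(1/0.0730 − 1) = 1.283 × 12.70 = 16.3 kΩ.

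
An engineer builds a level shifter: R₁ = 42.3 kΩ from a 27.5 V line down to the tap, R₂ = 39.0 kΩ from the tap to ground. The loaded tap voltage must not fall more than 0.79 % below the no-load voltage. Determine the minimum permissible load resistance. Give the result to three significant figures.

R_L(min) ≈ 2.55 MΩ

Output resistance R_th = R₁‖R₂ = (42.3 × 39.0)/81.30 = 20.29 kΩ.
The fractional drop is R_th/(R_th + R_L); requiring this ≤ 0.00790 gives R_L ≥ R_th(1/0.00790 − 1) = 20.29 × 125.6 = 2.55 MΩ.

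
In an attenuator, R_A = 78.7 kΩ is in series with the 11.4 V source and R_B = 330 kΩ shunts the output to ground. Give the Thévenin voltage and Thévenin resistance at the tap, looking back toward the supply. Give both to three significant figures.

V_th is the open-circuit tap voltage: 11.4 × 330/(78.7 + 330) = 9.20 V.
With the supply zeroed, R_A and R_B appear in parallel from the tap: R_th = R_A‖R_B = (78.7 × 330)/408.7 = 63.5 kΩ.

V_th = 9.20 V, R_th = 63.5 kΩ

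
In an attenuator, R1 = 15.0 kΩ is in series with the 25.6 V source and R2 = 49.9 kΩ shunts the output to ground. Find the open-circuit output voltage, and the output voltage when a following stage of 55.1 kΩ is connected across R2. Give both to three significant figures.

Open-circuit: V = 25.6 × 49.9/(15.0 + 49.9) = 19.7 V.
With the load, R2 becomes R2‖R_L = 26.19 kΩ, so V = 25.6 × 26.19/41.19 = 16.3 V.

Unloaded: 19.7 V; loaded: 16.3 V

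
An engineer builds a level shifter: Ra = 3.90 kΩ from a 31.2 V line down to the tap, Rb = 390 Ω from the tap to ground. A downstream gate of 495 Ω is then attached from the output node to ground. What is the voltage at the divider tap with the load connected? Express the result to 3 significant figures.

V_out ≈ 1.65 V

The load sits in parallel with Rb: Rb‖R_L = (390 × 495) / (390 + 495) = 218.1 Ω.
V_out = 31.2 × 218.1 / (3900 + 218.1) = 31.2 × 218.1/4118 = 1.65 V.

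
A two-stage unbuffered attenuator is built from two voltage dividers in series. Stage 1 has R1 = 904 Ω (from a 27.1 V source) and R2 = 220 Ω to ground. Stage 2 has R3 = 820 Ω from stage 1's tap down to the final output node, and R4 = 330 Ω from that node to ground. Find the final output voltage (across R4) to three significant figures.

V_out ≈ 1.32 V

Stage 2 presents R3+R4 = 1150 Ω as a load on stage 1's tap.
Stage 1's lower leg becomes R2‖(R3+R4) = 184.7 Ω, so V_mid = 27.1 × 184.7/1089 = 4.597 V.
Stage 2 is itself unloaded: V_out = V_mid × R4/(R3+R4) = 4.597 × 330/1150 = 1.32 V.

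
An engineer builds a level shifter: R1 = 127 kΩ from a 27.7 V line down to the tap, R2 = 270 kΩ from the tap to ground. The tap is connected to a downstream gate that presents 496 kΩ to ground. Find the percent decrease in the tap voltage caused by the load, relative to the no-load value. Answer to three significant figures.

Unloaded V = 27.7 × 270/397.0 = 18.839 V.
Loaded: R2‖R_L = 174.8 kΩ, giving V = 27.7 × 174.8/301.8 = 16.045 V.
Drop = (18.839 − 16.045) / 18.839 = 14.8 %.

14.8 %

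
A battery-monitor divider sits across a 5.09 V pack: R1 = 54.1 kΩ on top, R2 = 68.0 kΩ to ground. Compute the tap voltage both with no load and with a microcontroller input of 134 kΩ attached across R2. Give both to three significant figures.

Open-circuit: V = 5.09 × 68.0/(54.1 + 68.0) = 2.83 V.
With the load, R2 becomes R2‖R_L = 45.11 kΩ, so V = 5.09 × 45.11/99.21 = 2.31 V.

Unloaded: 2.83 V; loaded: 2.31 V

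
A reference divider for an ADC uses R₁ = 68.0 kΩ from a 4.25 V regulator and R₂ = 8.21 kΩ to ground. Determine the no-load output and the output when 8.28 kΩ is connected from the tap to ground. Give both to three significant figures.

Open-circuit: V = 4.25 × 8.21/(68.0 + 8.21) = 0.458 V.
With the load, R₂ becomes R₂‖R_L = 4.122 kΩ, so V = 4.25 × 4.122/72.12 = 0.243 V.

Unloaded: 0.458 V; loaded: 0.243 V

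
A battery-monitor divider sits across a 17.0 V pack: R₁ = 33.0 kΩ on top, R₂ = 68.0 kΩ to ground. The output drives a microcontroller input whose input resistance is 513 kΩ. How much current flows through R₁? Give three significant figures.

R₂‖R_L = 60.04 kΩ, so the source sees R₁ + R₂‖R_L = 93.04 kΩ.
I = 17.0 V / 93.04 kΩ = 0.183 mA.

I ≈ 0.183 mA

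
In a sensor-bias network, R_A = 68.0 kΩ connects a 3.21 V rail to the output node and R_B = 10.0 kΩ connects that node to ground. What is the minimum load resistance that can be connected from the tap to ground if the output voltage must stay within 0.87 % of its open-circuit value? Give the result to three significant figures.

R_L(min) ≈ 993 kΩ

Output resistance R_th = R_A‖R_B = (68.0 × 10.0)/78.00 = 8.718 kΩ.
The fractional drop is R_th/(R_th + R_L); requiring this ≤ 0.00870 gives R_L ≥ R_th(1/0.00870 − 1) = 8.718 × 113.9 = 993 kΩ.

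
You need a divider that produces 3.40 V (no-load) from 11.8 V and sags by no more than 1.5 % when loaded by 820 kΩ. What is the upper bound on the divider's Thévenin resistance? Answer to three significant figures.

Loading drop = R_th/(R_th + R_L) ≤ 0.0150, so R_th ≤ R_L · ε/(1−ε) = 820 kΩ × 0.0150/0.9850 = 12.5 kΩ.

R_th ≤ 12.5 kΩ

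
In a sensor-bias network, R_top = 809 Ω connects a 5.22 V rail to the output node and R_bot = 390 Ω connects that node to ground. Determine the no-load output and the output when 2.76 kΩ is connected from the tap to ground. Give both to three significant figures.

Unloaded: 1.70 V; loaded: 1.55 V

Open-circuit: V = 5.22 × 390/(809 + 390) = 1.70 V.
With the load, R_bot becomes R_bot‖R_L = 341.7 Ω, so V = 5.22 × 341.7/1151 = 1.55 V.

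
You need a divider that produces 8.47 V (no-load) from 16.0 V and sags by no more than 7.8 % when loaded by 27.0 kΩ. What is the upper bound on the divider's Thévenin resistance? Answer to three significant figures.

Loading drop = R_th/(R_th + R_L) ≤ 0.0780, so R_th ≤ R_L · ε/(1−ε) = 27.0 kΩ × 0.0780/0.9220 = 2.28 kΩ.

R_th ≤ 2.28 kΩ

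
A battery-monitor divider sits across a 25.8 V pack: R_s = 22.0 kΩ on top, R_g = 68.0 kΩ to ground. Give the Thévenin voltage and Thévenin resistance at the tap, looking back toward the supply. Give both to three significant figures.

V_th = 19.5 V, R_th = 16.6 kΩ

V_th is the open-circuit tap voltage: 25.8 × 68.0/(22.0 + 68.0) = 19.5 V.
With the supply zeroed, R_s and R_g appear in parallel from the tap: R_th = R_s‖R_g = (22.0 × 68.0)/90.00 = 16.6 kΩ.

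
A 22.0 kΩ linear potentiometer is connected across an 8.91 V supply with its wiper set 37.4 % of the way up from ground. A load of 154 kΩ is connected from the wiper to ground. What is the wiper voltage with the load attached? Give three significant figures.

V ≈ 3.22 V

The wiper splits the pot into (1−α)R = 13.77 kΩ above and αR = 8.228 kΩ below.
Lower section ‖ load = 7.811 kΩ.
V_wiper = 8.91 × 7.811/(13.77 + 7.811) = 3.22 V.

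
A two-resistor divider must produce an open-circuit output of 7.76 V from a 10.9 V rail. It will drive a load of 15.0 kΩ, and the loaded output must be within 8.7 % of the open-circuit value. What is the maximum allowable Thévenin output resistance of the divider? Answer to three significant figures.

R_th ≤ 1.43 kΩ

Loading drop = R_th/(R_th + R_L) ≤ 0.0870, so R_th ≤ R_L · ε/(1−ε) = 15.0 kΩ × 0.0870/0.9130 = 1.43 kΩ.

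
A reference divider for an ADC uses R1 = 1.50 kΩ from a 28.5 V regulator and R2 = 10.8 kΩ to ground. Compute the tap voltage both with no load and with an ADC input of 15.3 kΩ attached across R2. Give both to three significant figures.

Unloaded: 25.0 V; loaded: 23.0 V

Open-circuit: V = 28.5 × 10.8/(1.50 + 10.8) = 25.0 V.
With the load, R2 becomes R2‖R_L = 6.331 kΩ, so V = 28.5 × 6.331/7.831 = 23.0 V.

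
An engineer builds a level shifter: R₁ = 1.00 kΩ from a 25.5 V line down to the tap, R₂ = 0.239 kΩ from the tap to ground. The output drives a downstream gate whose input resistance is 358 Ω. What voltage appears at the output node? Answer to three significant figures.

V_out ≈ 3.20 V

The load sits in parallel with R₂: R₂‖R_L = (239 × 358) / (239 + 358) = 143.3 Ω.
V_out = 25.5 × 143.3 / (1000 + 143.3) = 25.5 × 143.3/1143 = 3.20 V.
(Unloaded it would have been 4.92 V.)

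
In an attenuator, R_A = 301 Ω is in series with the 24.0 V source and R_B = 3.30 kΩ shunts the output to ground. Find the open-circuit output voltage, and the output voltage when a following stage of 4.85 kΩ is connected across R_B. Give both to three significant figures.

Unloaded: 22.0 V; loaded: 20.8 V

Open-circuit: V = 24.0 × 3300/(301 + 3300) = 22.0 V.
With the load, R_B becomes R_B‖R_L = 1964 Ω, so V = 24.0 × 1964/2265 = 20.8 V.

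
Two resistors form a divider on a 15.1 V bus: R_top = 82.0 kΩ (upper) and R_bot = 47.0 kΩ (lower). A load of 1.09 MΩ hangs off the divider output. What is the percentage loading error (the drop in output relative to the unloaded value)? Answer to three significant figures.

2.67 %

The divider's output (Thévenin) resistance is R_top‖R_bot = 29.88 kΩ.
Fractional drop under load = R_th/(R_th + R_L) = 29.88 / (29.88 + 1090) = 0.02668.
So the output falls by 2.67 %.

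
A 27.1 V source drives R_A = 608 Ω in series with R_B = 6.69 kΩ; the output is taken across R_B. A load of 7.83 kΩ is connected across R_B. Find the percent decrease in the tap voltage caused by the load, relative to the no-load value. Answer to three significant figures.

The divider's output (Thévenin) resistance is R_A‖R_B = 557.3 Ω.
Fractional drop under load = R_th/(R_th + R_L) = 557.3 / (557.3 + 7830) = 0.06645.
So the output falls by 6.65 %.

6.65 %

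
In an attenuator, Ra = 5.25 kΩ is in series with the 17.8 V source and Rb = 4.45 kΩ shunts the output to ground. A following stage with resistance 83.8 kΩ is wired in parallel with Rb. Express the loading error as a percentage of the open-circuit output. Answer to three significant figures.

2.79 %

The divider's output (Thévenin) resistance is Ra‖Rb = 2.409 kΩ.
Fractional drop under load = R_th/(R_th + R_L) = 2.409 / (2.409 + 83.8) = 0.02794.
So the output falls by 2.79 %.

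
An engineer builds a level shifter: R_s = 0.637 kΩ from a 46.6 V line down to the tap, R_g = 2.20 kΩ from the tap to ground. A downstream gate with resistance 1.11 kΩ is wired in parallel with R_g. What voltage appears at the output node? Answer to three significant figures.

The load sits in parallel with R_g: R_g‖R_L = (2200 × 1110) / (2200 + 1110) = 737.8 Ω.
V_out = 46.6 × 737.8 / (637 + 737.8) = 46.6 × 737.8/1375 = 25.0 V.
(Unloaded it would have been 36.1 V.)

V_out ≈ 25.0 V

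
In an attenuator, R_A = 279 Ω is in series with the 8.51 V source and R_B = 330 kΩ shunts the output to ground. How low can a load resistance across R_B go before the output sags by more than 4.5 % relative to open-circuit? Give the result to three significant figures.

Output resistance R_th = R_A‖R_B = (279 × 330000)/330300 = 278.8 Ω.
The fractional drop is R_th/(R_th + R_L); requiring this ≤ 0.0450 gives R_L ≥ R_th(1/0.0450 − 1) = 278.8 × 21.22 = 5.92 kΩ.

R_L(min) ≈ 5.92 kΩ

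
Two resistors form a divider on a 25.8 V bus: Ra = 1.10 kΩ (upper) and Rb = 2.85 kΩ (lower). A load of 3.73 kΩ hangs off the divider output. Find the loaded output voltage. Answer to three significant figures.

V_out ≈ 15.3 V

The load sits in parallel with Rb: Rb‖R_L = (2.85 × 3.73) / (2.85 + 3.73) = 1.616 kΩ.
V_out = 25.8 × 1.616 / (1.10 + 1.616) = 25.8 × 1.616/2.716 = 15.3 V.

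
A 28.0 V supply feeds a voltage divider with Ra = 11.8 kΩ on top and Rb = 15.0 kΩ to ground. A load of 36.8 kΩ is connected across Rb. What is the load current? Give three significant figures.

I_L ≈ 0.361 mA

Rb‖R_L = 10.66 kΩ; V_out = 28.0 × 10.66/22.46 = 13.29 V.
I_L = V_out / R_L = 13.29 / 36.8 kΩ = 0.361 mA.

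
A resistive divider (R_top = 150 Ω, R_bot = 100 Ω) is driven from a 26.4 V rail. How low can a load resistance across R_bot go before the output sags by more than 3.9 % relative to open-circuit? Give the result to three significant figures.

Output resistance R_th = R_top‖R_bot = (150 × 100)/250.0 = 60.00 Ω.
The fractional drop is R_th/(R_th + R_L); requiring this ≤ 0.0390 gives R_L ≥ R_th(1/0.0390 − 1) = 60.00 × 24.64 = 1.48 kΩ.

R_L(min) ≈ 1.48 kΩ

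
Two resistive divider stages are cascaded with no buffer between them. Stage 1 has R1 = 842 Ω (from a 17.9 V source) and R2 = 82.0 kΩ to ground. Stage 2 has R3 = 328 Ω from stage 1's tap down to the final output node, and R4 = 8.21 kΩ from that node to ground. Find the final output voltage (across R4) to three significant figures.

V_out ≈ 15.5 V

Stage 2 presents R3+R4 = 8538 Ω as a load on stage 1's tap.
Stage 1's lower leg becomes R2‖(R3+R4) = 7733 Ω, so V_mid = 17.9 × 7733/8575 = 16.14 V.
Stage 2 is itself unloaded: V_out = V_mid × R4/(R3+R4) = 16.14 × 8210/8538 = 15.5 V.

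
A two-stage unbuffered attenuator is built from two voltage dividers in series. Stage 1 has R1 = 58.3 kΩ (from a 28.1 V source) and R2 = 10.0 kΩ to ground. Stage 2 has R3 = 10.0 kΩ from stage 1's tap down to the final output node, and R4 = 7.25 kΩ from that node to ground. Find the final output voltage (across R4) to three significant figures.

Stage 2 presents R3+R4 = 17.25 kΩ as a load on stage 1's tap.
Stage 1's lower leg becomes R2‖(R3+R4) = 6.330 kΩ, so V_mid = 28.1 × 6.330/64.63 = 2.752 V.
Stage 2 is itself unloaded: V_out = V_mid × R4/(R3+R4) = 2.752 × 7.25/17.25 = 1.16 V.

V_out ≈ 1.16 V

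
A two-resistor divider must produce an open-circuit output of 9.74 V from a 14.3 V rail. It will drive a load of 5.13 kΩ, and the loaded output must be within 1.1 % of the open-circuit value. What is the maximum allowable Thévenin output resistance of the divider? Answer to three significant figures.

Loading drop = R_th/(R_th + R_L) ≤ 0.0110, so R_th ≤ R_L · ε/(1−ε) = 5.13 kΩ × 0.0110/0.9890 = 57.1 Ω.

R_th ≤ 57.1 Ω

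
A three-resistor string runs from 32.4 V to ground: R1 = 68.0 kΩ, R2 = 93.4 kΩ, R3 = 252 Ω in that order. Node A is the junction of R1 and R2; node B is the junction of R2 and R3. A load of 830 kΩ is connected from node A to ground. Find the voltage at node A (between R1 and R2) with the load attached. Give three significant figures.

Below node A the series string R2+R3 = 93650 Ω sits in parallel with the 830000 Ω load: 84160 Ω.
V_A = 32.4 × 84160/(68000 + 84160) = 17.9 V.

V ≈ 17.9 V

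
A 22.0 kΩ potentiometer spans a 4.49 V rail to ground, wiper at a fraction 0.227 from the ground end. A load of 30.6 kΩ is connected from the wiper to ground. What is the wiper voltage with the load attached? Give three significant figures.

The wiper splits the pot into (1−α)R = 17.01 kΩ above and αR = 4.994 kΩ below.
Lower section ‖ load = 4.293 kΩ.
V_wiper = 4.49 × 4.293/(17.01 + 4.293) = 0.905 V.

V ≈ 0.905 V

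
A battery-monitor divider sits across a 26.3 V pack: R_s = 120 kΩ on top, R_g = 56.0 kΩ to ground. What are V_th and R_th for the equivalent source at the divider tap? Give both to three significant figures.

V_th = 8.37 V, R_th = 38.2 kΩ

V_th is the open-circuit tap voltage: 26.3 × 56.0/(120 + 56.0) = 8.37 V.
With the supply zeroed, R_s and R_g appear in parallel from the tap: R_th = R_s‖R_g = (120 × 56.0)/176.0 = 38.2 kΩ.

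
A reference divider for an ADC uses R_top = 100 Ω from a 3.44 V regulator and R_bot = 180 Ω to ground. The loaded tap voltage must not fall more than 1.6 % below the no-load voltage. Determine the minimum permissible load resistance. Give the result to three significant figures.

R_L(min) ≈ 3.95 kΩ

Output resistance R_th = R_top‖R_bot = (100 × 180)/280.0 = 64.29 Ω.
The fractional drop is R_th/(R_th + R_L); requiring this ≤ 0.0160 gives R_L ≥ R_th(1/0.0160 − 1) = 64.29 × 61.50 = 3.95 kΩ.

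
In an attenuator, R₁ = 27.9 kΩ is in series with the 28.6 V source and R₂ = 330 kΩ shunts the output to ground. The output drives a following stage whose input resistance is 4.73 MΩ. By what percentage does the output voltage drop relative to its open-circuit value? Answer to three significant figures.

The divider's output (Thévenin) resistance is R₁‖R₂ = 25.73 kΩ.
Fractional drop under load = R_th/(R_th + R_L) = 25.73 / (25.73 + 4730) = 0.005409.
So the output falls by 0.541 %.

0.541 %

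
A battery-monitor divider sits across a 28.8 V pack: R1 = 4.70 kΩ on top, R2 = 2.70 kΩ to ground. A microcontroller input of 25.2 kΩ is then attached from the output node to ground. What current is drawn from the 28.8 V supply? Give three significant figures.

I ≈ 4.03 mA

R2‖R_L = 2.439 kΩ, so the source sees R1 + R2‖R_L = 7.139 kΩ.
I = 28.8 V / 7.139 kΩ = 4.03 mA.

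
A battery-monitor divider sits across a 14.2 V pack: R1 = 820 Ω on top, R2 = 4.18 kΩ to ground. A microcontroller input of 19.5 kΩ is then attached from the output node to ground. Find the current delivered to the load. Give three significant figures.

I_L ≈ 0.588 mA

R2‖R_L = 3442 Ω; V_out = 14.2 × 3442/4262 = 11.47 V.
I_L = V_out / R_L = 11.47 / 19.5 kΩ = 0.588 mA.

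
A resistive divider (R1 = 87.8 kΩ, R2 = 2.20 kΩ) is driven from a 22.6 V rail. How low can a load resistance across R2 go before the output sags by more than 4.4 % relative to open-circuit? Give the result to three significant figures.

R_L(min) ≈ 46.6 kΩ

Output resistance R_th = R1‖R2 = (87.8 × 2.20)/90.00 = 2.146 kΩ.
The fractional drop is R_th/(R_th + R_L); requiring this ≤ 0.0440 gives R_L ≥ R_th(1/0.0440 − 1) = 2.146 × 21.73 = 46.6 kΩ.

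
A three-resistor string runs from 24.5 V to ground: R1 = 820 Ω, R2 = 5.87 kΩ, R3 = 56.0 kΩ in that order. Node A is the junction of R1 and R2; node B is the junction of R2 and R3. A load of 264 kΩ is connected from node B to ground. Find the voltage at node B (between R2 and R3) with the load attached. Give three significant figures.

At node B, R3 is in parallel with the load: R3‖R_L = 46200 Ω.
Below node A the resistance is R2 + (R3‖R_L) = 52070 Ω, so V_A = 24.5 × 52070/52890 = 24.12 V.
Then V_B = V_A × (R3‖R_L)/(R2 + R3‖R_L) = 24.12 × 46200/52070 = 21.4 V.

V ≈ 21.4 V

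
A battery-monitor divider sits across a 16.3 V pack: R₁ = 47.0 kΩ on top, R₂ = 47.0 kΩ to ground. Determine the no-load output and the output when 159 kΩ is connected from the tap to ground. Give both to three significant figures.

Unloaded: 8.15 V; loaded: 7.10 V

Open-circuit: V = 16.3 × 47.0/(47.0 + 47.0) = 8.15 V.
With the load, R₂ becomes R₂‖R_L = 36.28 kΩ, so V = 16.3 × 36.28/83.28 = 7.10 V.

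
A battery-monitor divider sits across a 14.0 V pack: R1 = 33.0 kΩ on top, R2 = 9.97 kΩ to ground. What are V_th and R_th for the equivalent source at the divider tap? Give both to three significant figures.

V_th = 3.25 V, R_th = 7.66 kΩ

V_th is the open-circuit tap voltage: 14.0 × 9.97/(33.0 + 9.97) = 3.25 V.
With the supply zeroed, R1 and R2 appear in parallel from the tap: R_th = R1‖R2 = (33.0 × 9.97)/42.97 = 7.66 kΩ.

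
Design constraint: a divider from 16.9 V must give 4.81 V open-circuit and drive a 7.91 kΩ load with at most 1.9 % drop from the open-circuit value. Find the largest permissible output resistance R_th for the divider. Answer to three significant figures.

Loading drop = R_th/(R_th + R_L) ≤ 0.0190, so R_th ≤ R_L · ε/(1−ε) = 7.91 kΩ × 0.0190/0.9810 = 153 Ω.
(Any R1, R2 with R2/(R1+R2) = 0.285 and R1‖R2 ≤ 153 Ω will meet the spec.)

R_th ≤ 153 Ω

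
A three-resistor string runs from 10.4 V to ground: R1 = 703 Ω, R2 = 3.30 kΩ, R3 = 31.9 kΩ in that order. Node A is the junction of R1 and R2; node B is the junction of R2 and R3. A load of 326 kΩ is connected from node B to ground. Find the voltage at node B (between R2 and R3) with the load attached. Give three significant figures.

At node B, R3 is in parallel with the load: R3‖R_L = 29060 Ω.
Below node A the resistance is R2 + (R3‖R_L) = 32360 Ω, so V_A = 10.4 × 32360/33060 = 10.18 V.
Then V_B = V_A × (R3‖R_L)/(R2 + R3‖R_L) = 10.18 × 29060/32360 = 9.14 V.

V ≈ 9.14 V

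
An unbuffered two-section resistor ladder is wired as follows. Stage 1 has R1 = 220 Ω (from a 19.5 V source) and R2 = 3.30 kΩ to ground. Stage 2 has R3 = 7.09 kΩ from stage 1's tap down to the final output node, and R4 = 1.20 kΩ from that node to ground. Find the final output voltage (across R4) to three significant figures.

Stage 2 presents R3+R4 = 8290 Ω as a load on stage 1's tap.
Stage 1's lower leg becomes R2‖(R3+R4) = 2360 Ω, so V_mid = 19.5 × 2360/2580 = 17.84 V.
Stage 2 is itself unloaded: V_out = V_mid × R4/(R3+R4) = 17.84 × 1200/8290 = 2.58 V.

V_out ≈ 2.58 V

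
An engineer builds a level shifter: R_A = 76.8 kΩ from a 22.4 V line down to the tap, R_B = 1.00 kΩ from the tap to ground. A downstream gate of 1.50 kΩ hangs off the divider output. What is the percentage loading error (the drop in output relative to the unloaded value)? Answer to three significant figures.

The divider's output (Thévenin) resistance is R_A‖R_B = 0.9871 kΩ.
Fractional drop under load = R_th/(R_th + R_L) = 0.9871 / (0.9871 + 1.50) = 0.3969.
So the output falls by 39.7 %.

39.7 %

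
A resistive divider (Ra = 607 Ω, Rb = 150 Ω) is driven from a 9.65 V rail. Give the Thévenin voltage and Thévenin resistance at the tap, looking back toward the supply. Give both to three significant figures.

V_th = 1.91 V, R_th = 120 Ω

V_th is the open-circuit tap voltage: 9.65 × 150/(607 + 150) = 1.91 V.
With the supply zeroed, Ra and Rb appear in parallel from the tap: R_th = Ra‖Rb = (607 × 150)/757.0 = 120 Ω.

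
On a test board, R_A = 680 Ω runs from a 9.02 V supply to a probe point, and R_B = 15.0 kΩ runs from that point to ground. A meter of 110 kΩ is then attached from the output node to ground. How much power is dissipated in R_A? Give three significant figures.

P ≈ 0.287 mW

Total resistance from the source is R_A + (R_B‖R_L) = 13880 Ω, so I = 9.02/13880 Ω = 0.6499 mA.
P = I²·R_A = (0.6499 mA)² × 680 Ω = 0.287 mW.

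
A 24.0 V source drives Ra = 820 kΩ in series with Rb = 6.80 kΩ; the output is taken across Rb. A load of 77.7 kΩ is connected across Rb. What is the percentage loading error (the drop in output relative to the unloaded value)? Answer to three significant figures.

The divider's output (Thévenin) resistance is Ra‖Rb = 6.744 kΩ.
Fractional drop under load = R_th/(R_th + R_L) = 6.744 / (6.744 + 77.7) = 0.07986.
So the output falls by 7.99 %.

7.99 %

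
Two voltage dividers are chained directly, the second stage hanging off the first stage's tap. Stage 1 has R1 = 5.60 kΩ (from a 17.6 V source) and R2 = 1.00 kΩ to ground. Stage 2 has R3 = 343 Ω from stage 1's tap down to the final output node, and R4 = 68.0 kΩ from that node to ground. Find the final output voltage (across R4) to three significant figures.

V_out ≈ 2.62 V

Stage 2 presents R3+R4 = 68340 Ω as a load on stage 1's tap.
Stage 1's lower leg becomes R2‖(R3+R4) = 985.6 Ω, so V_mid = 17.6 × 985.6/6586 = 2.634 V.
Stage 2 is itself unloaded: V_out = V_mid × R4/(R3+R4) = 2.634 × 68000/68340 = 2.62 V.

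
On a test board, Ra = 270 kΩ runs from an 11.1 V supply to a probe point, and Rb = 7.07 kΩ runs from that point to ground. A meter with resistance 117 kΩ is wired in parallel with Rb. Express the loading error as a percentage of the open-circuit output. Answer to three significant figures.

The divider's output (Thévenin) resistance is Ra‖Rb = 6.890 kΩ.
Fractional drop under load = R_th/(R_th + R_L) = 6.890 / (6.890 + 117) = 0.05561.
So the output falls by 5.56 %.

5.56 %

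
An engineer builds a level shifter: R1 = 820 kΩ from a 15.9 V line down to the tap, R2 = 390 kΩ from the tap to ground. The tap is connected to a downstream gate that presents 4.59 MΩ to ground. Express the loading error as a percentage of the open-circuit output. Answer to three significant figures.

5.44 %

The divider's output (Thévenin) resistance is R1‖R2 = 264.3 kΩ.
Fractional drop under load = R_th/(R_th + R_L) = 264.3 / (264.3 + 4590) = 0.05445.
So the output falls by 5.44 %.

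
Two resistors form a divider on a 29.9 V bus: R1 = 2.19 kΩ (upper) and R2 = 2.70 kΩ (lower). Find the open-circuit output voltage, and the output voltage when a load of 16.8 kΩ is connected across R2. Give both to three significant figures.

Unloaded: 16.5 V; loaded: 15.4 V

Open-circuit: V = 29.9 × 2.70/(2.19 + 2.70) = 16.5 V.
With the load, R2 becomes R2‖R_L = 2.326 kΩ, so V = 29.9 × 2.326/4.516 = 15.4 V.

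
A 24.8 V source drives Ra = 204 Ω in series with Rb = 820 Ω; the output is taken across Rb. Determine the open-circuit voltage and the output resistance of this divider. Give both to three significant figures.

V_th is the open-circuit tap voltage: 24.8 × 820/(204 + 820) = 19.9 V.
With the supply zeroed, Ra and Rb appear in parallel from the tap: R_th = Ra‖Rb = (204 × 820)/1024 = 163 Ω.

V_th = 19.9 V, R_th = 163 Ω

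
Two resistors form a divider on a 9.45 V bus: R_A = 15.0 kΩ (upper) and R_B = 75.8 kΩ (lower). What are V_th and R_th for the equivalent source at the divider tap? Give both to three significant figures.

V_th is the open-circuit tap voltage: 9.45 × 75.8/(15.0 + 75.8) = 7.89 V.
With the supply zeroed, R_A and R_B appear in parallel from the tap: R_th = R_A‖R_B = (15.0 × 75.8)/90.80 = 12.5 kΩ.

V_th = 7.89 V, R_th = 12.5 kΩ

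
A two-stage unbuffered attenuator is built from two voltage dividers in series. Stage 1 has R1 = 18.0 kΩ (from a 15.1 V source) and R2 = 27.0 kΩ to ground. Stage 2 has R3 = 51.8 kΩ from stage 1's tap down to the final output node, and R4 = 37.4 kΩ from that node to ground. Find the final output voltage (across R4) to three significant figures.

V_out ≈ 3.39 V

Stage 2 presents R3+R4 = 89.20 kΩ as a load on stage 1's tap.
Stage 1's lower leg becomes R2‖(R3+R4) = 20.73 kΩ, so V_mid = 15.1 × 20.73/38.73 = 8.082 V.
Stage 2 is itself unloaded: V_out = V_mid × R4/(R3+R4) = 8.082 × 37.4/89.20 = 3.39 V.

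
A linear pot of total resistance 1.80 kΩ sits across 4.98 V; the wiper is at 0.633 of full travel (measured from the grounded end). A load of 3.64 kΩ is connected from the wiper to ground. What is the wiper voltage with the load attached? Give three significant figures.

V ≈ 2.83 V

The wiper splits the pot into (1−α)R = 660.6 Ω above and αR = 1139 Ω below.
Lower section ‖ load = 867.8 Ω.
V_wiper = 4.98 × 867.8/(660.6 + 867.8) = 2.83 V.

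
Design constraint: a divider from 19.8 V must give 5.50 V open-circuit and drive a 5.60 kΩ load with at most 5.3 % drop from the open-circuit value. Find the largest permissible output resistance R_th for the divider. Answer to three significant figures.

R_th ≤ 313 Ω

Loading drop = R_th/(R_th + R_L) ≤ 0.0530, so R_th ≤ R_L · ε/(1−ε) = 5.60 kΩ × 0.0530/0.9470 = 313 Ω.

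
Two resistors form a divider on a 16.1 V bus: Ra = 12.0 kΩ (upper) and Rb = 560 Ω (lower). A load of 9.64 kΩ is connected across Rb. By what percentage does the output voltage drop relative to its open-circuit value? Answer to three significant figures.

The divider's output (Thévenin) resistance is Ra‖Rb = 535.0 Ω.
Fractional drop under load = R_th/(R_th + R_L) = 535.0 / (535.0 + 9640) = 0.05258.
So the output falls by 5.26 %.

5.26 %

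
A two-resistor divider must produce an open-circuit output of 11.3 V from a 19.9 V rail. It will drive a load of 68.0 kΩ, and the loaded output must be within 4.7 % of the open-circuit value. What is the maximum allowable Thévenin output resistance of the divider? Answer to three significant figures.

R_th ≤ 3.35 kΩ

Loading drop = R_th/(R_th + R_L) ≤ 0.0470, so R_th ≤ R_L · ε/(1−ε) = 68.0 kΩ × 0.0470/0.9530 = 3.35 kΩ.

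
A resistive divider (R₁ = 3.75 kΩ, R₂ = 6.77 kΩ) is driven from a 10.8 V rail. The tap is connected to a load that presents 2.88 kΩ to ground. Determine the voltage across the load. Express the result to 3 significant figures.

V_out ≈ 3.78 V

The load sits in parallel with R₂: R₂‖R_L = (6.77 × 2.88) / (6.77 + 2.88) = 2.020 kΩ.
V_out = 10.8 × 2.020 / (3.75 + 2.020) = 10.8 × 2.020/5.770 = 3.78 V.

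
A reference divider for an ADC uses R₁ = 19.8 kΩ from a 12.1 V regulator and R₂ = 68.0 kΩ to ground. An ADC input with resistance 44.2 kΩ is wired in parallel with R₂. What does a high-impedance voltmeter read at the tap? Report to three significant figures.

The load sits in parallel with R₂: R₂‖R_L = (68.0 × 44.2) / (68.0 + 44.2) = 26.79 kΩ.
V_out = 12.1 × 26.79 / (19.8 + 26.79) = 12.1 × 26.79/46.59 = 6.96 V.

V_out ≈ 6.96 V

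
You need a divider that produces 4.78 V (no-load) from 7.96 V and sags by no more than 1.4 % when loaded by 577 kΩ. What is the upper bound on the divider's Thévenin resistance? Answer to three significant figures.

R_th ≤ 8.19 kΩ

Loading drop = R_th/(R_th + R_L) ≤ 0.0140, so R_th ≤ R_L · ε/(1−ε) = 577 kΩ × 0.0140/0.9860 = 8.19 kΩ.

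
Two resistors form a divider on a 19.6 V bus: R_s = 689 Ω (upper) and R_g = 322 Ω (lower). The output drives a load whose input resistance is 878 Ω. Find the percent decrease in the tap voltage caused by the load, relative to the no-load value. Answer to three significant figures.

20.0 %

The divider's output (Thévenin) resistance is R_s‖R_g = 219.4 Ω.
Fractional drop under load = R_th/(R_th + R_L) = 219.4 / (219.4 + 878) = 0.2000.
So the output falls by 20.0 %.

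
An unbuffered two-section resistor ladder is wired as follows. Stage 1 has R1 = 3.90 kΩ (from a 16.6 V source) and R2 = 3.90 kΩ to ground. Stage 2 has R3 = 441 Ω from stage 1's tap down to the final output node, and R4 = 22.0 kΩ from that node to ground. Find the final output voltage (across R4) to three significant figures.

Stage 2 presents R3+R4 = 22440 Ω as a load on stage 1's tap.
Stage 1's lower leg becomes R2‖(R3+R4) = 3323 Ω, so V_mid = 16.6 × 3323/7223 = 7.636 V.
Stage 2 is itself unloaded: V_out = V_mid × R4/(R3+R4) = 7.636 × 22000/22440 = 7.49 V.

V_out ≈ 7.49 V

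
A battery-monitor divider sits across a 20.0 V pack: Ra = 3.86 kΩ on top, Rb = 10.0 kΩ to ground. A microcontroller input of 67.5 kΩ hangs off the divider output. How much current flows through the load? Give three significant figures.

I_L ≈ 0.205 mA

Rb‖R_L = 8.710 kΩ; V_out = 20.0 × 8.710/12.57 = 13.86 V.
I_L = V_out / R_L = 13.86 / 67.5 kΩ = 0.205 mA.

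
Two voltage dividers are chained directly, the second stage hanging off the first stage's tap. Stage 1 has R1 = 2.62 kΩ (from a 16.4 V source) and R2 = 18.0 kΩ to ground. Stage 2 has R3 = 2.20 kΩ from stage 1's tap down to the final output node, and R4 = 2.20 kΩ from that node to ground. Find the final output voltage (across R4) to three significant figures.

V_out ≈ 4.71 V

Stage 2 presents R3+R4 = 4.400 kΩ as a load on stage 1's tap.
Stage 1's lower leg becomes R2‖(R3+R4) = 3.536 kΩ, so V_mid = 16.4 × 3.536/6.156 = 9.420 V.
Stage 2 is itself unloaded: V_out = V_mid × R4/(R3+R4) = 9.420 × 2.20/4.400 = 4.71 V.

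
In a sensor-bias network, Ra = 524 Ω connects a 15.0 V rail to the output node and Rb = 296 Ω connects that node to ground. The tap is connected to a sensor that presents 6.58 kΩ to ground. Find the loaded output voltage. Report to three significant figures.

V_out ≈ 5.26 V

The load sits in parallel with Rb: Rb‖R_L = (296 × 6580) / (296 + 6580) = 283.3 Ω.
V_out = 15.0 × 283.3 / (524 + 283.3) = 15.0 × 283.3/807.3 = 5.26 V.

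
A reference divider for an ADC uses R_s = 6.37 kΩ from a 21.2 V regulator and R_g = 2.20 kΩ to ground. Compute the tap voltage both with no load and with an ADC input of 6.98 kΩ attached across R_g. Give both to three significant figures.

Unloaded: 5.44 V; loaded: 4.41 V

Open-circuit: V = 21.2 × 2.20/(6.37 + 2.20) = 5.44 V.
With the load, R_g becomes R_g‖R_L = 1.673 kΩ, so V = 21.2 × 1.673/8.043 = 4.41 V.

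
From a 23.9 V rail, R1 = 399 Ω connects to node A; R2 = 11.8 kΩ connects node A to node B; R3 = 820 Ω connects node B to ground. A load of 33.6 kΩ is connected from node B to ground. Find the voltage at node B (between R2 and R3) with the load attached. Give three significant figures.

At node B, R3 is in parallel with the load: R3‖R_L = 800.5 Ω.
Below node A the resistance is R2 + (R3‖R_L) = 12600 Ω, so V_A = 23.9 × 12600/13000 = 23.17 V.
Then V_B = V_A × (R3‖R_L)/(R2 + R3‖R_L) = 23.17 × 800.5/12600 = 1.47 V.

V ≈ 1.47 V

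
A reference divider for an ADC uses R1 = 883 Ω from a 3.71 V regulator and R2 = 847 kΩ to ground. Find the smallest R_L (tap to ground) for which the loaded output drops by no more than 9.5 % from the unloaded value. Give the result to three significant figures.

Output resistance R_th = R1‖R2 = (883 × 847000)/847900 = 882.1 Ω.
The fractional drop is R_th/(R_th + R_L); requiring this ≤ 0.0950 gives R_L ≥ R_th(1/0.0950 − 1) = 882.1 × 9.526 = 8.40 kΩ.

R_L(min) ≈ 8.40 kΩ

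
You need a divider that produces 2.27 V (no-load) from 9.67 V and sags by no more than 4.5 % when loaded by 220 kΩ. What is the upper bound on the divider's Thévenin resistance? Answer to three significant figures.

R_th ≤ 10.4 kΩ

Loading drop = R_th/(R_th + R_L) ≤ 0.0450, so R_th ≤ R_L · ε/(1−ε) = 220 kΩ × 0.0450/0.9550 = 10.4 kΩ.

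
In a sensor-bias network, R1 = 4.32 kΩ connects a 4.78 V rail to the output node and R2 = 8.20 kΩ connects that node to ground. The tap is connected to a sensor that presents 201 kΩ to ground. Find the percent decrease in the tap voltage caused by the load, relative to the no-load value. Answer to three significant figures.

1.39 %

The divider's output (Thévenin) resistance is R1‖R2 = 2.829 kΩ.
Fractional drop under load = R_th/(R_th + R_L) = 2.829 / (2.829 + 201) = 0.01388.
So the output falls by 1.39 %.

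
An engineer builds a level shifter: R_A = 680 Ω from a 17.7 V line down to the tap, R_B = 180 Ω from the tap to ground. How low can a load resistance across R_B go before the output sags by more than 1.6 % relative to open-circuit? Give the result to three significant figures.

Output resistance R_th = R_A‖R_B = (680 × 180)/860.0 = 142.3 Ω.
The fractional drop is R_th/(R_th + R_L); requiring this ≤ 0.0160 gives R_L ≥ R_th(1/0.0160 − 1) = 142.3 × 61.50 = 8.75 kΩ.

R_L(min) ≈ 8.75 kΩ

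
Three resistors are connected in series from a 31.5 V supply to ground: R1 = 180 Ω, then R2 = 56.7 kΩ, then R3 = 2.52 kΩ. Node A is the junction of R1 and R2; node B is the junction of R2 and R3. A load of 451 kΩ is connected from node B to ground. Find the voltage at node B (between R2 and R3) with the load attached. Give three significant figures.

At node B, R3 is in parallel with the load: R3‖R_L = 2506 Ω.
Below node A the resistance is R2 + (R3‖R_L) = 59210 Ω, so V_A = 31.5 × 59210/59390 = 31.40 V.
Then V_B = V_A × (R3‖R_L)/(R2 + R3‖R_L) = 31.40 × 2506/59210 = 1.33 V.

V ≈ 1.33 V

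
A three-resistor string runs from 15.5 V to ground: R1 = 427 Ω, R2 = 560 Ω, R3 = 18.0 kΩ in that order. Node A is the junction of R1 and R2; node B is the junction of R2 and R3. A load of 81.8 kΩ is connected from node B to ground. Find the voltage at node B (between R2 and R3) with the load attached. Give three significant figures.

At node B, R3 is in parallel with the load: R3‖R_L = 14750 Ω.
Below node A the resistance is R2 + (R3‖R_L) = 15310 Ω, so V_A = 15.5 × 15310/15740 = 15.08 V.
Then V_B = V_A × (R3‖R_L)/(R2 + R3‖R_L) = 15.08 × 14750/15310 = 14.5 V.

V ≈ 14.5 V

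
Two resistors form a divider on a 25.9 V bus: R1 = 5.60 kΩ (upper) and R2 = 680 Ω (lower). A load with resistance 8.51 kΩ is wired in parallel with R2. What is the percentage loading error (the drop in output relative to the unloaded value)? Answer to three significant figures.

6.65 %

The divider's output (Thévenin) resistance is R1‖R2 = 606.4 Ω.
Fractional drop under load = R_th/(R_th + R_L) = 606.4 / (606.4 + 8510) = 0.06651.
So the output falls by 6.65 %.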